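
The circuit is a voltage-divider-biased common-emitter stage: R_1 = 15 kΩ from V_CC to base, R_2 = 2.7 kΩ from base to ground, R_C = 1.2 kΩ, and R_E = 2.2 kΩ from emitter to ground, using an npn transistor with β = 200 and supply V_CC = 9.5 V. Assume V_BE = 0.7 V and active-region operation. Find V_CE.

V_CE ≈ 8.4 V

Thevenize the base divider: V_Th = V_CC·R_2/(R_1+R_2) = 9.5×2.7/17.7 = 1.45 V, R_Th = R_1‖R_2 = 2.29 kΩ.
Base-emitter loop: V_Th = I_B·R_Th + V_BE + (β+1)I_B·R_E, so I_B = (1.45 − 0.7) / (2.29 + 201×2.2) = 0.00169 mA.
I_C = β·I_B = 200×0.00169 = 0.337 mA, and I_E = (β+1)I_B = 0.339 mA.
V_CE = V_CC − I_C·R_C − I_E·R_E = 9.5 − 0.337×1.2 − 0.339×2.2 = 8.35 V.
V_CE = 8.35 V > 0.2 V confirms active-region operation.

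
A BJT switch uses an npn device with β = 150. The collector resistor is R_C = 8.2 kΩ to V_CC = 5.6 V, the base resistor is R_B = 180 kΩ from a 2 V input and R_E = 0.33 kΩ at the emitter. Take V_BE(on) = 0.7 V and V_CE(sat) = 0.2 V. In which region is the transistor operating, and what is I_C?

Assume active: I_B = (2 − 0.7)/(180 + 151×0.33) = 0.00566 mA, I_C = β·I_B = 0.848 mA.
Then V_CE = 5.6 − 0.848×8.2 − 0.854×0.33 = -1.64 V < 0.2 V — the active assumption fails.
Re-solve with V_CE = 0.2 V. KCL at the emitter: V_E/R_E = (V_BB−0.7−V_E)/R_B + (V_CC−0.2−V_E)/R_C, giving V_E = 0.211 V.
I_C = (V_CC − 0.2 − V_E)/R_C = (5.4 − 0.211)/8.2 = 0.633 mA.
Check: I_B = (1.3 − 0.211)/180 = 0.00605 mA, and β·I_B = 0.908 mA > I_C, confirming saturation.

saturation; I_C ≈ 0.63 mA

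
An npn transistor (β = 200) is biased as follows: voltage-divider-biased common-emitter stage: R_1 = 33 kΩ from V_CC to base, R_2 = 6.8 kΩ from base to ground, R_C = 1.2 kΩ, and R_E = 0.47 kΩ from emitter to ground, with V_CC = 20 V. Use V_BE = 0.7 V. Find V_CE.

V_CE ≈ 11 V

Thevenize the base divider: V_Th = V_CC·R_2/(R_1+R_2) = 20×6.8/39.8 = 3.42 V, R_Th = R_1‖R_2 = 5.64 kΩ.
Base-emitter loop: V_Th = I_B·R_Th + V_BE + (β+1)I_B·R_E, so I_B = (3.42 − 0.7) / (5.64 + 201×0.47) = 0.0271 mA.
I_C = β·I_B = 200×0.0271 = 5.43 mA, and I_E = (β+1)I_B = 5.46 mA.
V_CE = V_CC − I_C·R_C − I_E·R_E = 20 − 5.43×1.2 − 5.46×0.47 = 10.9 V.
V_CE = 10.9 V > 0.2 V confirms active-region operation.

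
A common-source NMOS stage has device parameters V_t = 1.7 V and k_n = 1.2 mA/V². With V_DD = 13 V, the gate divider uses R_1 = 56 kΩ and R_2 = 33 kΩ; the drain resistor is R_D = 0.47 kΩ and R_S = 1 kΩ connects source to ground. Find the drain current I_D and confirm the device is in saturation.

I_D ≈ 1.5 mA

V_G = V_DD·R_2/(R_1+R_2) = 13×33/89 = 4.82 V.
Assume saturation: I_D = (k_n/2)(V_GS − V_t)² with V_GS = V_G − I_D·R_S = 4.82 − 1·I_D.
Substituting gives 0.6·I_D² − 4.74·I_D + 5.84 = 0, with roots I_D = 1.53 or 6.38 mA.
The root I_D = 6.38 mA gives V_GS = -1.56 V ≤ V_t, so take I_D = 1.53 mA.
Then V_GS = 3.29 V and V_DS = V_DD − I_D(R_D+R_S) = 13 − 1.53×1.47 = 10.8 V.
Saturation requires V_DS ≥ V_GS − V_t = 1.59 V; 10.8 ≥ 1.59 ✓.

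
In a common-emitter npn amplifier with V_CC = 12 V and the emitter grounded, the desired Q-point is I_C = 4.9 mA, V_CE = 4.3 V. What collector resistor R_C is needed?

Collector loop: V_CC = I_C·R_C + V_CE.
R_C = (V_CC − V_CE)/I_C = (12 − 4.3)/4.9 = 1.57 kΩ.

R_C ≈ 1.6 kΩ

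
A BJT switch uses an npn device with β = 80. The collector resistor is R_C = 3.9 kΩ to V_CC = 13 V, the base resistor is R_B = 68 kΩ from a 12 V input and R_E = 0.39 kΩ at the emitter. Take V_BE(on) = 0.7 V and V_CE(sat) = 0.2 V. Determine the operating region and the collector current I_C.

Assume active: I_B = (12 − 0.7)/(68 + 81×0.39) = 0.113 mA, I_C = β·I_B = 9.08 mA.
Then V_CE = 13 − 9.08×3.9 − 9.19×0.39 = -26 V < 0.2 V — the active assumption fails.
Re-solve with V_CE = 0.2 V. KCL at the emitter: V_E/R_E = (V_BB−0.7−V_E)/R_B + (V_CC−0.2−V_E)/R_C, giving V_E = 1.22 V.
I_C = (V_CC − 0.2 − V_E)/R_C = (12.8 − 1.22)/3.9 = 2.97 mA.
Check: I_B = (11.3 − 1.22)/68 = 0.148 mA, and β·I_B = 11.9 mA > I_C, confirming saturation.

saturation; I_C ≈ 3 mA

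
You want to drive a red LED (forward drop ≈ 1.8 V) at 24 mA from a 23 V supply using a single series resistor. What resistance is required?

R ≈ 0.88 kΩ

The resistor drops V_S − V_D = 23 − 1.8 = 21.2 V at 24 mA.
R = 21.2 V / 24 mA = 0.883 kΩ.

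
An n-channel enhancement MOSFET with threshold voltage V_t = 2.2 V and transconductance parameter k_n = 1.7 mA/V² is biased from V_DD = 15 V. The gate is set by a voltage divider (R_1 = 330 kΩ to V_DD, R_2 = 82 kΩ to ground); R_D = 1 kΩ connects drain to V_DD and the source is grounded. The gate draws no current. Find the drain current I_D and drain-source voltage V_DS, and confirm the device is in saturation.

I_D ≈ 0.52 mA, V_DS ≈ 14 V

V_G = V_DD·R_2/(R_1+R_2) = 15×82/412 = 2.99 V. With the source grounded, V_GS = V_G = 2.99 V.
Assume saturation: I_D = (k_n/2)(V_GS − V_t)² = (1.7/2)×(2.99 − 2.2)² = 0.85×0.785² = 0.524 mA.
V_DS = V_DD − I_D·R_D = 15 − 0.524×1 = 14.5 V.
Saturation requires V_DS ≥ V_GS − V_t = 0.785 V; 14.5 ≥ 0.785 ✓.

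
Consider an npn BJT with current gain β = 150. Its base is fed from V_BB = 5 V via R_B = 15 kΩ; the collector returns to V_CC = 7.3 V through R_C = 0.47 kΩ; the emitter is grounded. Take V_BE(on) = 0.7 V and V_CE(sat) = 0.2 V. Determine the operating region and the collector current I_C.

Assume active: I_B = (5 − 0.7)/15 = 0.287 mA, giving I_C = β·I_B = 43 mA.
But then V_CE = 7.3 − 43×0.47 = -12.9 V < V_CE(sat) = 0.2 V — impossible in the active region.
So the transistor is saturated. With V_CE = 0.2 V, I_C = (V_CC − 0.2)/R_C = 7.1/0.47 = 15.1 mA.
Check: β·I_B = 43 mA > I_C = 15.1 mA, confirming saturation.

saturation; I_C ≈ 15 mA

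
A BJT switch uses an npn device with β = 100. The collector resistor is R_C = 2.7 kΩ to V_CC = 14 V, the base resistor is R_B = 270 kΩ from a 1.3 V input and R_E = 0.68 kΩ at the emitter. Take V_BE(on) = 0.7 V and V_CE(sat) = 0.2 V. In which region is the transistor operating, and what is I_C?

Assume active. Base-emitter loop: I_B = (V_BB − V_BE)/(R_B + (β+1)R_E) = (1.3 − 0.7)/(270 + 101×0.68) = 0.00177 mA.
I_C = β·I_B = 100×0.00177 = 0.177 mA.
V_CE = V_CC − I_C·R_C − I_E·R_E = 14 − 0.177×2.7 − 0.179×0.68 = 13.4 V > V_CE(sat), so the active-region assumption holds.

active; I_C ≈ 0.18 mA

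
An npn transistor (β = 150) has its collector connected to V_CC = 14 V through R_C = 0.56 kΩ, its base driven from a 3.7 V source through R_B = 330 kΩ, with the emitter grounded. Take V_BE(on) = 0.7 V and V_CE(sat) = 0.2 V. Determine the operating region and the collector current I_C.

Assume active. Base-emitter loop: I_B = (V_BB − V_BE)/R_B = (3.7 − 0.7)/330 = 0.00909 mA.
I_C = β·I_B = 150×0.00909 = 1.36 mA.
V_CE = V_CC − I_C·R_C = 14 − 1.36×0.56 = 13.2 V > V_CE(sat), so the active-region assumption holds.

active; I_C ≈ 1.4 mA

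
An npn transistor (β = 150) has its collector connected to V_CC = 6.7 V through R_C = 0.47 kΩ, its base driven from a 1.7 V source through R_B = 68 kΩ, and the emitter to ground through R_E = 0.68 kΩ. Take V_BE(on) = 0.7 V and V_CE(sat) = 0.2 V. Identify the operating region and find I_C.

active; I_C ≈ 0.88 mA

Assume active. Base-emitter loop: I_B = (V_BB − V_BE)/(R_B + (β+1)R_E) = (1.7 − 0.7)/(68 + 151×0.68) = 0.00586 mA.
I_C = β·I_B = 150×0.00586 = 0.879 mA.
V_CE = V_CC − I_C·R_C − I_E·R_E = 6.7 − 0.879×0.47 − 0.885×0.68 = 5.69 V > V_CE(sat), so the active-region assumption holds.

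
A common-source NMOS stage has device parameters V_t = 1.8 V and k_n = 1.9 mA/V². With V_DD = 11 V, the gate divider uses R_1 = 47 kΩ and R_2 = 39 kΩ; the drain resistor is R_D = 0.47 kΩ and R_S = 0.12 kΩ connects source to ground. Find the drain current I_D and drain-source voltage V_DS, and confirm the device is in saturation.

V_G = V_DD·R_2/(R_1+R_2) = 11×39/86 = 4.99 V.
Assume saturation: I_D = (k_n/2)(V_GS − V_t)² with V_GS = V_G − I_D·R_S = 4.99 − 0.12·I_D.
Substituting gives 0.0137·I_D² − 1.73·I_D + 9.66 = 0, with roots I_D = 5.86 or 120 mA.
The root I_D = 120 mA gives V_GS = -9.46 V ≤ V_t, so take I_D = 5.86 mA.
Then V_GS = 4.28 V and V_DS = V_DD − I_D(R_D+R_S) = 11 − 5.86×0.59 = 7.54 V.
Saturation requires V_DS ≥ V_GS − V_t = 2.48 V; 7.54 ≥ 2.48 ✓.

I_D ≈ 5.9 mA, V_DS ≈ 7.5 V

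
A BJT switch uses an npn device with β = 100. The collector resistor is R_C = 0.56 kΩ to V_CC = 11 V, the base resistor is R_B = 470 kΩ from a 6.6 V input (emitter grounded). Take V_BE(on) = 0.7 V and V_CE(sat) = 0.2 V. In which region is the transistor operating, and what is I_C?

Assume active. Base-emitter loop: I_B = (V_BB − V_BE)/R_B = (6.6 − 0.7)/470 = 0.0126 mA.
I_C = β·I_B = 100×0.0126 = 1.26 mA.
V_CE = V_CC − I_C·R_C = 11 − 1.26×0.56 = 10.3 V > V_CE(sat), so the active-region assumption holds.

active; I_C ≈ 1.3 mA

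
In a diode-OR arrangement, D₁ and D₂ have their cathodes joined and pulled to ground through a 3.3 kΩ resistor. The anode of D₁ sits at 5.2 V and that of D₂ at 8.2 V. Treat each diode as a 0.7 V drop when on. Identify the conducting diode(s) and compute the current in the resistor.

Only D₂ conducts; I_R ≈ 2.3 mA

Assume both conduct. Then node N would need to be at both 5.2−0.7 = 4.5 V and 8.2−0.7 = 7.5 V, which is impossible.
Assume only D₂ conducts: V_N = 8.2 − 0.7 = 7.5 V, so I_R = 7.5/3.3 = 2.27 mA.
Check D₁: its anode-to-cathode voltage is 5.2 − 7.5 = -2.3 V < 0.7 V, so it is off. The assumption is consistent.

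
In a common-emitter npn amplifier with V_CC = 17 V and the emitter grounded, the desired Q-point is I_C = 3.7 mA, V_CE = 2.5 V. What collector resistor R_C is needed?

R_C ≈ 3.9 kΩ

Collector loop: V_CC = I_C·R_C + V_CE.
R_C = (V_CC − V_CE)/I_C = (17 − 2.5)/3.7 = 3.92 kΩ.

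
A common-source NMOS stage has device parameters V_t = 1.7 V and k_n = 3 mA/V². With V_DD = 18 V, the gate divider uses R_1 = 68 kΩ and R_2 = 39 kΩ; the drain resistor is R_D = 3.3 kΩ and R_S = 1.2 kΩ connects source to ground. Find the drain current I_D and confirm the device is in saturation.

V_G = V_DD·R_2/(R_1+R_2) = 18×39/107 = 6.56 V.
Assume saturation: I_D = (k_n/2)(V_GS − V_t)² with V_GS = V_G − I_D·R_S = 6.56 − 1.2·I_D.
Substituting gives 2.16·I_D² − 18.5·I_D + 35.4 = 0, with roots I_D = 2.89 or 5.67 mA.
The root I_D = 5.67 mA gives V_GS = -0.244 V ≤ V_t, so take I_D = 2.89 mA.
Then V_GS = 3.09 V and V_DS = V_DD − I_D(R_D+R_S) = 18 − 2.89×4.5 = 4.98 V.
Saturation requires V_DS ≥ V_GS − V_t = 1.39 V; 4.98 ≥ 1.39 ✓.

I_D ≈ 2.9 mA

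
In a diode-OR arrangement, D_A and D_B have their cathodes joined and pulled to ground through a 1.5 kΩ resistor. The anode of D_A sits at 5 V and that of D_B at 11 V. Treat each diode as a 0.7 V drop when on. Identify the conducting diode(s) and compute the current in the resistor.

Assume both conduct. Then node N would need to be at both 5−0.7 = 4.3 V and 11−0.7 = 10.3 V, which is impossible.
Assume only D_B conducts: V_N = 11 − 0.7 = 10.3 V, so I_R = 10.3/1.5 = 6.87 mA.
Check D_A: its anode-to-cathode voltage is 5 − 10.3 = -5.3 V < 0.7 V, so it is off. The assumption is consistent.

Only D_B conducts; I_R ≈ 6.9 mA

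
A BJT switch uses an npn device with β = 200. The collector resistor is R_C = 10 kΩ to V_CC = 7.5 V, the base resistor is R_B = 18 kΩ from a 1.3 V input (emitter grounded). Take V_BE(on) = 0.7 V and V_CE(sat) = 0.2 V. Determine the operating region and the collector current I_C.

saturation; I_C ≈ 0.73 mA

Assume active: I_B = (1.3 − 0.7)/18 = 0.0333 mA, giving I_C = β·I_B = 6.67 mA.
But then V_CE = 7.5 − 6.67×10 = -59.2 V < V_CE(sat) = 0.2 V — impossible in the active region.
So the transistor is saturated. With V_CE = 0.2 V, I_C = (V_CC − 0.2)/R_C = 7.3/10 = 0.73 mA.
Check: β·I_B = 6.67 mA > I_C = 0.73 mA, confirming saturation.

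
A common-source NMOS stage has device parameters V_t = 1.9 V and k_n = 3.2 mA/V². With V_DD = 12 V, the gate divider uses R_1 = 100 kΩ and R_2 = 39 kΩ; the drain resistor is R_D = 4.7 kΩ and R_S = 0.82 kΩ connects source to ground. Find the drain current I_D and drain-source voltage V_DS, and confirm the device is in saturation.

I_D ≈ 0.88 mA, V_DS ≈ 7.1 V

V_G = V_DD·R_2/(R_1+R_2) = 12×39/139 = 3.37 V.
Assume saturation: I_D = (k_n/2)(V_GS − V_t)² with V_GS = V_G − I_D·R_S = 3.37 − 0.82·I_D.
Substituting gives 1.08·I_D² − 4.85·I_D + 3.44 = 0, with roots I_D = 0.883 or 3.62 mA.
The root I_D = 3.62 mA gives V_GS = 0.395 V ≤ V_t, so take I_D = 0.883 mA.
Then V_GS = 2.64 V and V_DS = V_DD − I_D(R_D+R_S) = 12 − 0.883×5.52 = 7.13 V.
Saturation requires V_DS ≥ V_GS − V_t = 0.743 V; 7.13 ≥ 0.743 ✓.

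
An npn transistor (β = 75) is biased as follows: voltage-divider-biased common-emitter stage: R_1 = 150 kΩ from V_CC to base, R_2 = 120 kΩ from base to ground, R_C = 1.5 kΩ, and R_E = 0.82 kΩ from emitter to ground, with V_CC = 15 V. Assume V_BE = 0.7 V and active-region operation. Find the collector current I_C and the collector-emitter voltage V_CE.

I_C ≈ 3.5 mA, V_CE ≈ 6.9 V

Thevenize the base divider: V_Th = V_CC·R_2/(R_1+R_2) = 15×120/270 = 6.67 V, R_Th = R_1‖R_2 = 66.7 kΩ.
Base-emitter loop: V_Th = I_B·R_Th + V_BE + (β+1)I_B·R_E, so I_B = (6.67 − 0.7) / (66.7 + 76×0.82) = 0.0463 mA.
I_C = β·I_B = 75×0.0463 = 3.47 mA, and I_E = (β+1)I_B = 3.52 mA.
V_CE = V_CC − I_C·R_C − I_E·R_E = 15 − 3.47×1.5 − 3.52×0.82 = 6.91 V.
V_CE = 6.91 V > 0.2 V confirms active-region operation.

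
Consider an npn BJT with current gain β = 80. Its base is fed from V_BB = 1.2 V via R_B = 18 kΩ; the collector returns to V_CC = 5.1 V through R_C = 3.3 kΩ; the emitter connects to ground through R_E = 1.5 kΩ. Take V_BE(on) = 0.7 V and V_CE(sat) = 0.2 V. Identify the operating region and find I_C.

Assume active. Base-emitter loop: I_B = (V_BB − V_BE)/(R_B + (β+1)R_E) = (1.2 − 0.7)/(18 + 81×1.5) = 0.00358 mA.
I_C = β·I_B = 80×0.00358 = 0.287 mA.
V_CE = V_CC − I_C·R_C − I_E·R_E = 5.1 − 0.287×3.3 − 0.29×1.5 = 3.72 V > V_CE(sat), so the active-region assumption holds.

active; I_C ≈ 0.29 mA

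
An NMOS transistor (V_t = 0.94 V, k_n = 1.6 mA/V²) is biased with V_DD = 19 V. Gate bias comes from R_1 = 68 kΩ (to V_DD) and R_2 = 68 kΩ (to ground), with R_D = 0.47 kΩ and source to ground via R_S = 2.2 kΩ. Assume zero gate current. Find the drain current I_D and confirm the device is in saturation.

V_G = V_DD·R_2/(R_1+R_2) = 19×68/136 = 9.5 V.
Assume saturation: I_D = (k_n/2)(V_GS − V_t)² with V_GS = V_G − I_D·R_S = 9.5 − 2.2·I_D.
Substituting gives 3.87·I_D² − 31.1·I_D + 58.6 = 0, with roots I_D = 3.01 or 5.03 mA.
The root I_D = 5.03 mA gives V_GS = -1.57 V ≤ V_t, so take I_D = 3.01 mA.
Then V_GS = 2.88 V and V_DS = V_DD − I_D(R_D+R_S) = 19 − 3.01×2.67 = 11 V.
Saturation requires V_DS ≥ V_GS − V_t = 1.94 V; 11 ≥ 1.94 ✓.

I_D ≈ 3 mA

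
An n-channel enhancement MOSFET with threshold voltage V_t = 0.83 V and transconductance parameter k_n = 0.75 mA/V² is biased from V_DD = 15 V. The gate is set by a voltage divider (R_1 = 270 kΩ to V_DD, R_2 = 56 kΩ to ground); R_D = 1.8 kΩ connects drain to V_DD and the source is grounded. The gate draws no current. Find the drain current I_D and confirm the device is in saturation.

I_D ≈ 1.1 mA

V_G = V_DD·R_2/(R_1+R_2) = 15×56/326 = 2.58 V. With the source grounded, V_GS = V_G = 2.58 V.
Assume saturation: I_D = (k_n/2)(V_GS − V_t)² = (0.75/2)×(2.58 − 0.83)² = 0.375×1.75² = 1.14 mA.
V_DS = V_DD − I_D·R_D = 15 − 1.14×1.8 = 12.9 V.
Saturation requires V_DS ≥ V_GS − V_t = 1.75 V; 12.9 ≥ 1.75 ✓.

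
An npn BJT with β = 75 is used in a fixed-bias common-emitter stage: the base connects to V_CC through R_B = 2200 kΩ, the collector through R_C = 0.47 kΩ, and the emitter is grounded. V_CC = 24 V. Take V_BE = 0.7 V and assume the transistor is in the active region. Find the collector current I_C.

Base loop: V_CC = I_B·R_B + V_BE, so I_B = (24 − 0.7)/2200 kΩ = 0.0106 mA.
In the active region I_C = β·I_B = 75 × 0.0106 = 0.794 mA.
Collector loop: V_CE = V_CC − I_C·R_C = 24 − 0.794×0.47 = 23.6 V.
Since V_CE = 23.6 V > V_CE(sat) ≈ 0.2 V, the transistor is in the active region as assumed.

I_C ≈ 0.79 mA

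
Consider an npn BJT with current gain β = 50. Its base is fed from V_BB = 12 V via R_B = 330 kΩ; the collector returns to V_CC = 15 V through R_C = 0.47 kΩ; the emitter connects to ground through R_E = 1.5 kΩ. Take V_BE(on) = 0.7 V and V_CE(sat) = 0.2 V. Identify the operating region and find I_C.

active; I_C ≈ 1.4 mA

Assume active. Base-emitter loop: I_B = (V_BB − V_BE)/(R_B + (β+1)R_E) = (12 − 0.7)/(330 + 51×1.5) = 0.0278 mA.
I_C = β·I_B = 50×0.0278 = 1.39 mA.
V_CE = V_CC − I_C·R_C − I_E·R_E = 15 − 1.39×0.47 − 1.42×1.5 = 12.2 V > V_CE(sat), so the active-region assumption holds.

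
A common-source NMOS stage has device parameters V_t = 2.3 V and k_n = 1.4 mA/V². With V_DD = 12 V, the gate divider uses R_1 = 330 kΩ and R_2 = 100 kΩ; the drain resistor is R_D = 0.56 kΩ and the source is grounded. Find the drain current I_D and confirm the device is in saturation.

I_D ≈ 0.17 mA

V_G = V_DD·R_2/(R_1+R_2) = 12×100/430 = 2.79 V. With the source grounded, V_GS = V_G = 2.79 V.
Assume saturation: I_D = (k_n/2)(V_GS − V_t)² = (1.4/2)×(2.79 − 2.3)² = 0.7×0.491² = 0.169 mA.
V_DS = V_DD − I_D·R_D = 12 − 0.169×0.56 = 11.9 V.
Saturation requires V_DS ≥ V_GS − V_t = 0.491 V; 11.9 ≥ 0.491 ✓.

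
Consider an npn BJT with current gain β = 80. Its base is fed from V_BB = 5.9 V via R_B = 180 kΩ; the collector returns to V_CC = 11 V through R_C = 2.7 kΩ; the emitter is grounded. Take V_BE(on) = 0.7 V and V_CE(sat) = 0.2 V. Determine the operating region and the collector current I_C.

active; I_C ≈ 2.3 mA

Assume active. Base-emitter loop: I_B = (V_BB − V_BE)/R_B = (5.9 − 0.7)/180 = 0.0289 mA.
I_C = β·I_B = 80×0.0289 = 2.31 mA.
V_CE = V_CC − I_C·R_C = 11 − 2.31×2.7 = 4.76 V > V_CE(sat), so the active-region assumption holds.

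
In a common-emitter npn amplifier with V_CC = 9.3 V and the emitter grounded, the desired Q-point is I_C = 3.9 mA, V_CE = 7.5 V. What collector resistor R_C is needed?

Collector loop: V_CC = I_C·R_C + V_CE.
R_C = (V_CC − V_CE)/I_C = (9.3 − 7.5)/3.9 = 0.462 kΩ.

R_C ≈ 0.46 kΩ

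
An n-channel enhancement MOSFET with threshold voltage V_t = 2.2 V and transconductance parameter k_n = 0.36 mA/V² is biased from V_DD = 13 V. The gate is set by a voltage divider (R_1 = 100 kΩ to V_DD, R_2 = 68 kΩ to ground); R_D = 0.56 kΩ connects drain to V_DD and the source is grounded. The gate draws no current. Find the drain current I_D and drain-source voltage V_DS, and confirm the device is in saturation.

V_G = V_DD·R_2/(R_1+R_2) = 13×68/168 = 5.26 V. With the source grounded, V_GS = V_G = 5.26 V.
Assume saturation: I_D = (k_n/2)(V_GS − V_t)² = (0.36/2)×(5.26 − 2.2)² = 0.18×3.06² = 1.69 mA.
V_DS = V_DD − I_D·R_D = 13 − 1.69×0.56 = 12.1 V.
Saturation requires V_DS ≥ V_GS − V_t = 3.06 V; 12.1 ≥ 3.06 ✓.

I_D ≈ 1.7 mA, V_DS ≈ 12 V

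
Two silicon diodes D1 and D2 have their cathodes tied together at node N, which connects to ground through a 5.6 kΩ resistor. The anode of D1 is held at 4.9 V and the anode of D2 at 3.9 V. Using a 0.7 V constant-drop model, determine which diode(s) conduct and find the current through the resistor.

Assume both conduct. Then node N would need to be at both 4.9−0.7 = 4.2 V and 3.9−0.7 = 3.2 V, which is impossible.
Assume only D1 conducts: V_N = 4.9 − 0.7 = 4.2 V, so I_R = 4.2/5.6 = 0.75 mA.
Check D2: its anode-to-cathode voltage is 3.9 − 4.2 = -0.3 V < 0.7 V, so it is off. The assumption is consistent.

Only D1 conducts; I_R ≈ 0.75 mA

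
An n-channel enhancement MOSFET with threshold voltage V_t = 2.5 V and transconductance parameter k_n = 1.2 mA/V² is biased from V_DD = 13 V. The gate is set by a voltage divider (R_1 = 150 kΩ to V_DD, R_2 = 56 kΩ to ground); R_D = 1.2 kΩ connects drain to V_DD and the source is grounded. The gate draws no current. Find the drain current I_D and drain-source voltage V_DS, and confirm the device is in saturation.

I_D ≈ 0.64 mA, V_DS ≈ 12 V

V_G = V_DD·R_2/(R_1+R_2) = 13×56/206 = 3.53 V. With the source grounded, V_GS = V_G = 3.53 V.
Assume saturation: I_D = (k_n/2)(V_GS − V_t)² = (1.2/2)×(3.53 − 2.5)² = 0.6×1.03² = 0.641 mA.
V_DS = V_DD − I_D·R_D = 13 − 0.641×1.2 = 12.2 V.
Saturation requires V_DS ≥ V_GS − V_t = 1.03 V; 12.2 ≥ 1.03 ✓.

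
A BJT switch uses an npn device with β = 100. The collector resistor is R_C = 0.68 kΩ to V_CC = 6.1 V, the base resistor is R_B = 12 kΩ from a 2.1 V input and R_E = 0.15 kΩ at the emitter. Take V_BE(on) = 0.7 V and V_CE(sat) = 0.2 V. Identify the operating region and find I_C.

active; I_C ≈ 5.2 mA

Assume active. Base-emitter loop: I_B = (V_BB − V_BE)/(R_B + (β+1)R_E) = (2.1 − 0.7)/(12 + 101×0.15) = 0.0516 mA.
I_C = β·I_B = 100×0.0516 = 5.16 mA.
V_CE = V_CC − I_C·R_C − I_E·R_E = 6.1 − 5.16×0.68 − 5.21×0.15 = 1.81 V > V_CE(sat), so the active-region assumption holds.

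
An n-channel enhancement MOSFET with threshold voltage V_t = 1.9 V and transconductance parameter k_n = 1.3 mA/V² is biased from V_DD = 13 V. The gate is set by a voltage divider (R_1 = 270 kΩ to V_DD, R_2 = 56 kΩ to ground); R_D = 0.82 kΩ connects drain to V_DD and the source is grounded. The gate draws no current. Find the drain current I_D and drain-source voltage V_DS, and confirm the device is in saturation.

I_D ≈ 0.072 mA, V_DS ≈ 13 V

V_G = V_DD·R_2/(R_1+R_2) = 13×56/326 = 2.23 V. With the source grounded, V_GS = V_G = 2.23 V.
Assume saturation: I_D = (k_n/2)(V_GS − V_t)² = (1.3/2)×(2.23 − 1.9)² = 0.65×0.333² = 0.0721 mA.
V_DS = V_DD − I_D·R_D = 13 − 0.0721×0.82 = 12.9 V.
Saturation requires V_DS ≥ V_GS − V_t = 0.333 V; 12.9 ≥ 0.333 ✓.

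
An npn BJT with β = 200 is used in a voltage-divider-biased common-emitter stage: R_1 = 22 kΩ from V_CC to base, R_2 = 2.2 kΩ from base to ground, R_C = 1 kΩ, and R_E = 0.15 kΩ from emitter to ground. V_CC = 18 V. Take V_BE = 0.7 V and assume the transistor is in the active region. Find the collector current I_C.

Thevenize the base divider: V_Th = V_CC·R_2/(R_1+R_2) = 18×2.2/24.2 = 1.64 V, R_Th = R_1‖R_2 = 2 kΩ.
Base-emitter loop: V_Th = I_B·R_Th + V_BE + (β+1)I_B·R_E, so I_B = (1.64 − 0.7) / (2 + 201×0.15) = 0.0291 mA.
I_C = β·I_B = 200×0.0291 = 5.82 mA, and I_E = (β+1)I_B = 5.85 mA.
V_CE = V_CC − I_C·R_C − I_E·R_E = 18 − 5.82×1 − 5.85×0.15 = 11.3 V.
V_CE = 11.3 V > 0.2 V confirms active-region operation.

I_C ≈ 5.8 mA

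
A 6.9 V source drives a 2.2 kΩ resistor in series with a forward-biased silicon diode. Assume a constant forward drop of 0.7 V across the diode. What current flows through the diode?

KVL around the loop: 6.9 = V_D + I·R = 0.7 + I × 2.2 kΩ.
So I = (6.9 − 0.7) / 2.2 kΩ = 6.2 / 2.2 = 2.82 mA.

I ≈ 2.8 mA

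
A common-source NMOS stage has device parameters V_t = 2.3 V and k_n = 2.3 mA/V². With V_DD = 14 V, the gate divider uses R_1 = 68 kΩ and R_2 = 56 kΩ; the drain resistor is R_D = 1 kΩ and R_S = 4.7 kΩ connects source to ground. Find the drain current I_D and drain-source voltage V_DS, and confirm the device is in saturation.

V_G = V_DD·R_2/(R_1+R_2) = 14×56/124 = 6.32 V.
Assume saturation: I_D = (k_n/2)(V_GS − V_t)² with V_GS = V_G − I_D·R_S = 6.32 − 4.7·I_D.
Substituting gives 25.4·I_D² − 44.5·I_D + 18.6 = 0, with roots I_D = 0.691 or 1.06 mA.
The root I_D = 1.06 mA gives V_GS = 1.34 V ≤ V_t, so take I_D = 0.691 mA.
Then V_GS = 3.08 V and V_DS = V_DD − I_D(R_D+R_S) = 14 − 0.691×5.7 = 10.1 V.
Saturation requires V_DS ≥ V_GS − V_t = 0.775 V; 10.1 ≥ 0.775 ✓.

I_D ≈ 0.69 mA, V_DS ≈ 10 V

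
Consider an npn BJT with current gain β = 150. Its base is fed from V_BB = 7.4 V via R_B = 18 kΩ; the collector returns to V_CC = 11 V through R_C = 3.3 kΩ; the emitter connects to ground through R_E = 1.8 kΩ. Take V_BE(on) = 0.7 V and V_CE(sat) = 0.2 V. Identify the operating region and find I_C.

Assume active: I_B = (7.4 − 0.7)/(18 + 151×1.8) = 0.0231 mA, I_C = β·I_B = 3.47 mA.
Then V_CE = 11 − 3.47×3.3 − 3.49×1.8 = -6.73 V < 0.2 V — the active assumption fails.
Re-solve with V_CE = 0.2 V. KCL at the emitter: V_E/R_E = (V_BB−0.7−V_E)/R_B + (V_CC−0.2−V_E)/R_C, giving V_E = 3.99 V.
I_C = (V_CC − 0.2 − V_E)/R_C = (10.8 − 3.99)/3.3 = 2.06 mA.
Check: I_B = (6.7 − 3.99)/18 = 0.151 mA, and β·I_B = 22.6 mA > I_C, confirming saturation.

saturation; I_C ≈ 2.1 mA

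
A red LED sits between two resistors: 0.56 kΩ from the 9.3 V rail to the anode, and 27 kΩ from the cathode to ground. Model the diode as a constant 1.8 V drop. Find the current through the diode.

The two resistors are in series with the diode, so KVL gives 9.3 = I·0.56 + 1.8 + I·27.
I = (9.3 − 1.8) / (0.56 + 27) kΩ = 7.5 / 27.6 = 0.272 mA.

I ≈ 0.27 mA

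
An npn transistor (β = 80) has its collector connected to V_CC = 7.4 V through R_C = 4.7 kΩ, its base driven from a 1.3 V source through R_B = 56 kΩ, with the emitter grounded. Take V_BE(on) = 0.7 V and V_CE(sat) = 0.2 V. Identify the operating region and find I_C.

active; I_C ≈ 0.86 mA

Assume active. Base-emitter loop: I_B = (V_BB − V_BE)/R_B = (1.3 − 0.7)/56 = 0.0107 mA.
I_C = β·I_B = 80×0.0107 = 0.857 mA.
V_CE = V_CC − I_C·R_C = 7.4 − 0.857×4.7 = 3.37 V > V_CE(sat), so the active-region assumption holds.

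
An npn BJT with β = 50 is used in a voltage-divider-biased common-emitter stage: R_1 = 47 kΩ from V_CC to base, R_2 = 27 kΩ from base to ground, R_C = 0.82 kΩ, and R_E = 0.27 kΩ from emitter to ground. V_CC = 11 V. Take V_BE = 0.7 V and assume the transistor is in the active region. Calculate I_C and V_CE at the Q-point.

I_C ≈ 5.4 mA, V_CE ≈ 5.1 V

Thevenize the base divider: V_Th = V_CC·R_2/(R_1+R_2) = 11×27/74 = 4.01 V, R_Th = R_1‖R_2 = 17.1 kΩ.
Base-emitter loop: V_Th = I_B·R_Th + V_BE + (β+1)I_B·R_E, so I_B = (4.01 − 0.7) / (17.1 + 51×0.27) = 0.107 mA.
I_C = β·I_B = 50×0.107 = 5.36 mA, and I_E = (β+1)I_B = 5.47 mA.
V_CE = V_CC − I_C·R_C − I_E·R_E = 11 − 5.36×0.82 − 5.47×0.27 = 5.13 V.
V_CE = 5.13 V > 0.2 V confirms active-region operation.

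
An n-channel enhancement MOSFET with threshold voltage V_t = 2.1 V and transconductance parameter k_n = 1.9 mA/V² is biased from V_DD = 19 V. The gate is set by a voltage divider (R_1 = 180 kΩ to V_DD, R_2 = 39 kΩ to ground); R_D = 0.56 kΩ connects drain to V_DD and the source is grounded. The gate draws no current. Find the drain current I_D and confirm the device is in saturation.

V_G = V_DD·R_2/(R_1+R_2) = 19×39/219 = 3.38 V. With the source grounded, V_GS = V_G = 3.38 V.
Assume saturation: I_D = (k_n/2)(V_GS − V_t)² = (1.9/2)×(3.38 − 2.1)² = 0.95×1.28² = 1.57 mA.
V_DS = V_DD − I_D·R_D = 19 − 1.57×0.56 = 18.1 V.
Saturation requires V_DS ≥ V_GS − V_t = 1.28 V; 18.1 ≥ 1.28 ✓.

I_D ≈ 1.6 mA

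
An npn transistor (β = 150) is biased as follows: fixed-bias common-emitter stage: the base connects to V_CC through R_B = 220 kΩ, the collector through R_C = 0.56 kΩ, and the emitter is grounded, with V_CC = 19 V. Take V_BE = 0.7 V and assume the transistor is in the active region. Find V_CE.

Base loop: V_CC = I_B·R_B + V_BE, so I_B = (19 − 0.7)/220 kΩ = 0.0832 mA.
In the active region I_C = β·I_B = 150 × 0.0832 = 12.5 mA.
Collector loop: V_CE = V_CC − I_C·R_C = 19 − 12.5×0.56 = 12 V.
Since V_CE = 12 V > V_CE(sat) ≈ 0.2 V, the transistor is in the active region as assumed.

V_CE ≈ 12 V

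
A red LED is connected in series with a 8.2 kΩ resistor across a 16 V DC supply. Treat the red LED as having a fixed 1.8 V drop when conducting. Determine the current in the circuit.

I ≈ 1.7 mA

KVL around the loop: 16 = V_D + I·R = 1.8 + I × 8.2 kΩ.
So I = (16 − 1.8) / 8.2 kΩ = 14.2 / 8.2 = 1.73 mA.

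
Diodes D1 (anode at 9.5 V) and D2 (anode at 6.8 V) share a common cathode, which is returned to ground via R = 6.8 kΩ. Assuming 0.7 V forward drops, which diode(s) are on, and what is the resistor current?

Assume both conduct. Then node N would need to be at both 9.5−0.7 = 8.8 V and 6.8−0.7 = 6.1 V, which is impossible.
Assume only D1 conducts: V_N = 9.5 − 0.7 = 8.8 V, so I_R = 8.8/6.8 = 1.29 mA.
Check D2: its anode-to-cathode voltage is 6.8 − 8.8 = -2 V < 0.7 V, so it is off. The assumption is consistent.

Only D1 conducts; I_R ≈ 1.3 mA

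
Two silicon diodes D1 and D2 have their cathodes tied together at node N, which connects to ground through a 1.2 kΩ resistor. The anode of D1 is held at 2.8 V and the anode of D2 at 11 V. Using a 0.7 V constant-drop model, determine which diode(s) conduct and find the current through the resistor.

Assume both conduct. Then node N would need to be at both 2.8−0.7 = 2.1 V and 11−0.7 = 10.3 V, which is impossible.
Assume only D2 conducts: V_N = 11 − 0.7 = 10.3 V, so I_R = 10.3/1.2 = 8.58 mA.
Check D1: its anode-to-cathode voltage is 2.8 − 10.3 = -7.5 V < 0.7 V, so it is off. The assumption is consistent.

Only D2 conducts; I_R ≈ 8.6 mA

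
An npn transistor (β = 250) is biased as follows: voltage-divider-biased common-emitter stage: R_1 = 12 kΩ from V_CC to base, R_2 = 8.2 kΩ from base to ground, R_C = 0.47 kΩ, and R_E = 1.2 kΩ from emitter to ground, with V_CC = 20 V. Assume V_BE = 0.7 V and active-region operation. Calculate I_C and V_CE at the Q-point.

I_C ≈ 6.1 mA, V_CE ≈ 9.9 V

Thevenize the base divider: V_Th = V_CC·R_2/(R_1+R_2) = 20×8.2/20.2 = 8.12 V, R_Th = R_1‖R_2 = 4.87 kΩ.
Base-emitter loop: V_Th = I_B·R_Th + V_BE + (β+1)I_B·R_E, so I_B = (8.12 − 0.7) / (4.87 + 251×1.2) = 0.0242 mA.
I_C = β·I_B = 250×0.0242 = 6.06 mA, and I_E = (β+1)I_B = 6.08 mA.
V_CE = V_CC − I_C·R_C − I_E·R_E = 20 − 6.06×0.47 − 6.08×1.2 = 9.85 V.
V_CE = 9.85 V > 0.2 V confirms active-region operation.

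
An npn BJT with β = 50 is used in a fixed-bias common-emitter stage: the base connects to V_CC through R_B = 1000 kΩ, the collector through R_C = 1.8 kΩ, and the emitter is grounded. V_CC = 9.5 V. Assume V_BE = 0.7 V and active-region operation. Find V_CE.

V_CE ≈ 8.7 V

Base loop: V_CC = I_B·R_B + V_BE, so I_B = (9.5 − 0.7)/1000 kΩ = 0.0088 mA.
In the active region I_C = β·I_B = 50 × 0.0088 = 0.44 mA.
Collector loop: V_CE = V_CC − I_C·R_C = 9.5 − 0.44×1.8 = 8.71 V.
Since V_CE = 8.71 V > V_CE(sat) ≈ 0.2 V, the transistor is in the active region as assumed.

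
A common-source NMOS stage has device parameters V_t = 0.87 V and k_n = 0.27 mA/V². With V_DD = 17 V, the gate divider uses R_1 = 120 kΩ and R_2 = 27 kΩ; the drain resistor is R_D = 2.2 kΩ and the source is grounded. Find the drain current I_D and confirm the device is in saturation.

I_D ≈ 0.68 mA

V_G = V_DD·R_2/(R_1+R_2) = 17×27/147 = 3.12 V. With the source grounded, V_GS = V_G = 3.12 V.
Assume saturation: I_D = (k_n/2)(V_GS − V_t)² = (0.27/2)×(3.12 − 0.87)² = 0.135×2.25² = 0.685 mA.
V_DS = V_DD − I_D·R_D = 17 − 0.685×2.2 = 15.5 V.
Saturation requires V_DS ≥ V_GS − V_t = 2.25 V; 15.5 ≥ 2.25 ✓.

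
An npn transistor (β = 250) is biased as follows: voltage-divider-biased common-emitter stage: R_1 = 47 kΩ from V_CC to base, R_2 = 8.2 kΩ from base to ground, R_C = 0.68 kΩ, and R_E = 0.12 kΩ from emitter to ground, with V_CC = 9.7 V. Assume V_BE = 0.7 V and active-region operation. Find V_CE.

V_CE ≈ 5.7 V

Thevenize the base divider: V_Th = V_CC·R_2/(R_1+R_2) = 9.7×8.2/55.2 = 1.44 V, R_Th = R_1‖R_2 = 6.98 kΩ.
Base-emitter loop: V_Th = I_B·R_Th + V_BE + (β+1)I_B·R_E, so I_B = (1.44 − 0.7) / (6.98 + 251×0.12) = 0.02 mA.
I_C = β·I_B = 250×0.02 = 4.99 mA, and I_E = (β+1)I_B = 5.01 mA.
V_CE = V_CC − I_C·R_C − I_E·R_E = 9.7 − 4.99×0.68 − 5.01×0.12 = 5.7 V.
V_CE = 5.7 V > 0.2 V confirms active-region operation.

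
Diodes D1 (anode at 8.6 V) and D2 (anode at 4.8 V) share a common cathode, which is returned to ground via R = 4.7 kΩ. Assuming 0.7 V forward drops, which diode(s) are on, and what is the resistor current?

Only D1 conducts; I_R ≈ 1.7 mA

Assume both conduct. Then node N would need to be at both 8.6−0.7 = 7.9 V and 4.8−0.7 = 4.1 V, which is impossible.
Assume only D1 conducts: V_N = 8.6 − 0.7 = 7.9 V, so I_R = 7.9/4.7 = 1.68 mA.
Check D2: its anode-to-cathode voltage is 4.8 − 7.9 = -3.1 V < 0.7 V, so it is off. The assumption is consistent.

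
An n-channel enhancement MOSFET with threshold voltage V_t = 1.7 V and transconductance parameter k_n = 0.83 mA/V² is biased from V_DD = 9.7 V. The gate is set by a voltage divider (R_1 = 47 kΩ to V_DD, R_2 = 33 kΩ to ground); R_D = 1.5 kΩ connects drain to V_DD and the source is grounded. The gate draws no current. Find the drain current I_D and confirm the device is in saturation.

V_G = V_DD·R_2/(R_1+R_2) = 9.7×33/80 = 4 V. With the source grounded, V_GS = V_G = 4 V.
Assume saturation: I_D = (k_n/2)(V_GS − V_t)² = (0.83/2)×(4 − 1.7)² = 0.415×2.3² = 2.2 mA.
V_DS = V_DD − I_D·R_D = 9.7 − 2.2×1.5 = 6.4 V.
Saturation requires V_DS ≥ V_GS − V_t = 2.3 V; 6.4 ≥ 2.3 ✓.

I_D ≈ 2.2 mA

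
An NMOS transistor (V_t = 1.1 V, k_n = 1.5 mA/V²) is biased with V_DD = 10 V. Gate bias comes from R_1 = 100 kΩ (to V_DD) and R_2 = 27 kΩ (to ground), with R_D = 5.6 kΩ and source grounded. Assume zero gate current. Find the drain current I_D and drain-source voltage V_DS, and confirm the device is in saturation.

I_D ≈ 0.79 mA, V_DS ≈ 5.6 V

V_G = V_DD·R_2/(R_1+R_2) = 10×27/127 = 2.13 V. With the source grounded, V_GS = V_G = 2.13 V.
Assume saturation: I_D = (k_n/2)(V_GS − V_t)² = (1.5/2)×(2.13 − 1.1)² = 0.75×1.03² = 0.789 mA.
V_DS = V_DD − I_D·R_D = 10 − 0.789×5.6 = 5.58 V.
Saturation requires V_DS ≥ V_GS − V_t = 1.03 V; 5.58 ≥ 1.03 ✓.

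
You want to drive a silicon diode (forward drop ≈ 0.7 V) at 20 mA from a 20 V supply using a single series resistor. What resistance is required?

R ≈ 0.97 kΩ

The resistor drops V_S − V_D = 20 − 0.7 = 19.3 V at 20 mA.
R = 19.3 V / 20 mA = 0.965 kΩ.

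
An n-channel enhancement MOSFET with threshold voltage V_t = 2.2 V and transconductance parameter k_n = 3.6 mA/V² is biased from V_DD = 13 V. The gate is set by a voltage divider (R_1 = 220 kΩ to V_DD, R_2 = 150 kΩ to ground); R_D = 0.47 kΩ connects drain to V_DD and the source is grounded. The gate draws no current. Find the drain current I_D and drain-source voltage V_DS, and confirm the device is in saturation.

V_G = V_DD·R_2/(R_1+R_2) = 13×150/370 = 5.27 V. With the source grounded, V_GS = V_G = 5.27 V.
Assume saturation: I_D = (k_n/2)(V_GS − V_t)² = (3.6/2)×(5.27 − 2.2)² = 1.8×3.07² = 17 mA.
V_DS = V_DD − I_D·R_D = 13 − 17×0.47 = 5.03 V.
Saturation requires V_DS ≥ V_GS − V_t = 3.07 V; 5.03 ≥ 3.07 ✓.

I_D ≈ 17 mA, V_DS ≈ 5 V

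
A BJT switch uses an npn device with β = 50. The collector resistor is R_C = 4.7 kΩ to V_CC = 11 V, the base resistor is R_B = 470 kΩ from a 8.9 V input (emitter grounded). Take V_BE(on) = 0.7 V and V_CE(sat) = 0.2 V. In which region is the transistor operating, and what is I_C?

Assume active. Base-emitter loop: I_B = (V_BB − V_BE)/R_B = (8.9 − 0.7)/470 = 0.0174 mA.
I_C = β·I_B = 50×0.0174 = 0.872 mA.
V_CE = V_CC − I_C·R_C = 11 − 0.872×4.7 = 6.9 V > V_CE(sat), so the active-region assumption holds.

active; I_C ≈ 0.87 mA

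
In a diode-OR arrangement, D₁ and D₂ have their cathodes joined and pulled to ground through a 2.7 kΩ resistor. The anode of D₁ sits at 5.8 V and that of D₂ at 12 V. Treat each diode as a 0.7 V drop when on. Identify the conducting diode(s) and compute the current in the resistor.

Assume both conduct. Then node N would need to be at both 5.8−0.7 = 5.1 V and 12−0.7 = 11.3 V, which is impossible.
Assume only D₂ conducts: V_N = 12 − 0.7 = 11.3 V, so I_R = 11.3/2.7 = 4.19 mA.
Check D₁: its anode-to-cathode voltage is 5.8 − 11.3 = -5.5 V < 0.7 V, so it is off. The assumption is consistent.

Only D₂ conducts; I_R ≈ 4.2 mA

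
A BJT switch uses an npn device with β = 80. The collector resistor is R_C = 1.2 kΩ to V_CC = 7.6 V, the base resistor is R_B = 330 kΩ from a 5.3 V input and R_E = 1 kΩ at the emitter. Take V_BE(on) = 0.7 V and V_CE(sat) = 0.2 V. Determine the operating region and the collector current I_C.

Assume active. Base-emitter loop: I_B = (V_BB − V_BE)/(R_B + (β+1)R_E) = (5.3 − 0.7)/(330 + 81×1) = 0.0112 mA.
I_C = β·I_B = 80×0.0112 = 0.895 mA.
V_CE = V_CC − I_C·R_C − I_E·R_E = 7.6 − 0.895×1.2 − 0.907×1 = 5.62 V > V_CE(sat), so the active-region assumption holds.

active; I_C ≈ 0.9 mA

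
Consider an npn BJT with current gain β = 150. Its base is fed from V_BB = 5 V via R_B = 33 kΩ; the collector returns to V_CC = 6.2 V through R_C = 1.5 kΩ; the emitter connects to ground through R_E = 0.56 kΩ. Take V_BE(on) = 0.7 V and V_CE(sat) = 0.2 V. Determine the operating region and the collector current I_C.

Assume active: I_B = (5 − 0.7)/(33 + 151×0.56) = 0.0366 mA, I_C = β·I_B = 5.49 mA.
Then V_CE = 6.2 − 5.49×1.5 − 5.52×0.56 = -5.12 V < 0.2 V — the active assumption fails.
Re-solve with V_CE = 0.2 V. KCL at the emitter: V_E/R_E = (V_BB−0.7−V_E)/R_B + (V_CC−0.2−V_E)/R_C, giving V_E = 1.66 V.
I_C = (V_CC − 0.2 − V_E)/R_C = (6 − 1.66)/1.5 = 2.89 mA.
Check: I_B = (4.3 − 1.66)/33 = 0.0799 mA, and β·I_B = 12 mA > I_C, confirming saturation.

saturation; I_C ≈ 2.9 mA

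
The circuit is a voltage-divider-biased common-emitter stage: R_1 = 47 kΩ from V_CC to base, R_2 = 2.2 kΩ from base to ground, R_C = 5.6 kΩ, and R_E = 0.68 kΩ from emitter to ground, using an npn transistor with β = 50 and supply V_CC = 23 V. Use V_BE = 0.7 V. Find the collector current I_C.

Thevenize the base divider: V_Th = V_CC·R_2/(R_1+R_2) = 23×2.2/49.2 = 1.03 V, R_Th = R_1‖R_2 = 2.1 kΩ.
Base-emitter loop: V_Th = I_B·R_Th + V_BE + (β+1)I_B·R_E, so I_B = (1.03 − 0.7) / (2.1 + 51×0.68) = 0.00893 mA.
I_C = β·I_B = 50×0.00893 = 0.446 mA, and I_E = (β+1)I_B = 0.455 mA.
V_CE = V_CC − I_C·R_C − I_E·R_E = 23 − 0.446×5.6 − 0.455×0.68 = 20.2 V.
V_CE = 20.2 V > 0.2 V confirms active-region operation.

I_C ≈ 0.45 mA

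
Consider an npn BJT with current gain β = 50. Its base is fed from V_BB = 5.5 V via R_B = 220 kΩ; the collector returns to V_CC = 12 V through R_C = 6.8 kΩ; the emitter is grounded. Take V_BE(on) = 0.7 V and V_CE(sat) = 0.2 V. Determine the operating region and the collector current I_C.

Assume active. Base-emitter loop: I_B = (V_BB − V_BE)/R_B = (5.5 − 0.7)/220 = 0.0218 mA.
I_C = β·I_B = 50×0.0218 = 1.09 mA.
V_CE = V_CC − I_C·R_C = 12 − 1.09×6.8 = 4.58 V > V_CE(sat), so the active-region assumption holds.

active; I_C ≈ 1.1 mA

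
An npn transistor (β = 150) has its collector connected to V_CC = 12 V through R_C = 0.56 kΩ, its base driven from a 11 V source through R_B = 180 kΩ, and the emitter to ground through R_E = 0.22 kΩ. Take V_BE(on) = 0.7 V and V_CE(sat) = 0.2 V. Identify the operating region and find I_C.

Assume active. Base-emitter loop: I_B = (V_BB − V_BE)/(R_B + (β+1)R_E) = (11 − 0.7)/(180 + 151×0.22) = 0.0483 mA.
I_C = β·I_B = 150×0.0483 = 7.25 mA.
V_CE = V_CC − I_C·R_C − I_E·R_E = 12 − 7.25×0.56 − 7.29×0.22 = 6.34 V > V_CE(sat), so the active-region assumption holds.

active; I_C ≈ 7.2 mA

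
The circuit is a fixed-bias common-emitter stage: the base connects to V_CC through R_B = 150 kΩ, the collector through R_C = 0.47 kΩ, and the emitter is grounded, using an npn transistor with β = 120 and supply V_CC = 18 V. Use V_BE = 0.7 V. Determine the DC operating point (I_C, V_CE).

Base loop: V_CC = I_B·R_B + V_BE, so I_B = (18 − 0.7)/150 kΩ = 0.115 mA.
In the active region I_C = β·I_B = 120 × 0.115 = 13.8 mA.
Collector loop: V_CE = V_CC − I_C·R_C = 18 − 13.8×0.47 = 11.5 V.
Since V_CE = 11.5 V > V_CE(sat) ≈ 0.2 V, the transistor is in the active region as assumed.

I_C ≈ 14 mA, V_CE ≈ 11 V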